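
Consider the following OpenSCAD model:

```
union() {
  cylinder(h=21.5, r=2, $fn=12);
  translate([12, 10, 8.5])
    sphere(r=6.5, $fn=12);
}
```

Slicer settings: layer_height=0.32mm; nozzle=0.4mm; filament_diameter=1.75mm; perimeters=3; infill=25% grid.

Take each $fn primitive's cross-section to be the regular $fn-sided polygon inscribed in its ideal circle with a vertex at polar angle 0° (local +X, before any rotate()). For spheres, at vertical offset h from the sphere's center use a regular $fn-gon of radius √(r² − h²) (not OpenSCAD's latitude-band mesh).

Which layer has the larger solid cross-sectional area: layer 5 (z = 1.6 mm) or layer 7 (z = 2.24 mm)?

Layer 5 (z = 1.6): the r=2 cylinder contributes a regular 12-gon of circumradius 2 (area = (12/2)·2.000²·sin(360°/12) = 12.00 mm²); the sphere at (12, 10) is not intersected at this z (|z−center|=6.900 > r=6.5); Merging all regions: only the r=2 cylinder is present, so the union is just that shape — area = 12.00 mm². So its area = 12.00 mm². Layer 7 (z = 2.24): the r=2 cylinder gives a regular 12-gon of circumradius 2 (constant along its height) (area = (12/2)·2.000²·sin(360°/12) = 12.00 mm²); the r=6.5 sphere at (12, 10) slices to a regular 12-gon of circumradius 1.750 (√(r²−h²) with h=6.26 from center) (area = (12/2)·1.750²·sin(360°/12) = 9.19 mm²); Merging all regions: the 2 present regions are separate (no shared area or edge), so areas and boundary lengths simply add and each stays a separate island — area = 21.19 mm². So its area = 21.19 mm². Layer 7 is larger (21.19 vs 12.00 mm²).

layer 7 (z = 2.24 mm)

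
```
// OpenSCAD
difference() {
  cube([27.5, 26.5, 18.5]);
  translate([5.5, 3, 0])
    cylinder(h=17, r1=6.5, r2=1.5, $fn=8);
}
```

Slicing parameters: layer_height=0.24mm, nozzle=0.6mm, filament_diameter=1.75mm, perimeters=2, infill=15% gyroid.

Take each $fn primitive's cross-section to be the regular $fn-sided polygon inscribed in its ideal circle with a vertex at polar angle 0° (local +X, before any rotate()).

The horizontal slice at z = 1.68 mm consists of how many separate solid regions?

At z = 1.68 mm: the cube is present — its section is the full 27.5×26.5 rectangle; the cone at (5.5, 3): at t=0.099 of its height the radius interpolates to r₁+(r₂−r₁)t = 6.006, giving a regular 8-gon of that circumradius; Subtracting the remaining from the first: starting from the 27.5×26.5 cube, the cone at (5.5, 3) partially overlaps it — only the 82.70 mm² overlap (of its 102.02 mm²) is removed, clipping the outline — 2 connected regions. The result has 2 disconnected regions.

2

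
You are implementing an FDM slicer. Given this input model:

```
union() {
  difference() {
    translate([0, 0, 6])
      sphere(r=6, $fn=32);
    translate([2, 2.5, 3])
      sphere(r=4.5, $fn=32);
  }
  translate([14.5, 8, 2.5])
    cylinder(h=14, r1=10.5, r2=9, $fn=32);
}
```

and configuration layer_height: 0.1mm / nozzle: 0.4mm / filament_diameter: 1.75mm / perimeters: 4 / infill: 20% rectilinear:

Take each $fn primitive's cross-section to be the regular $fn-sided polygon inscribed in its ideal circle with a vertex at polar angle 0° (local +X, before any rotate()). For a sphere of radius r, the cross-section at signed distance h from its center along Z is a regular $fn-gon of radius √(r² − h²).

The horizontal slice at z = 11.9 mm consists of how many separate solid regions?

2

At z = 11.9 mm: the r=6 sphere contributes a regular 32-gon of circumradius √(6²−5.9²) = 1.091; the sphere at (2, 2.5) is absent (|z−center|=8.900 > r=4.5); Taking the first minus the rest: none of the subtracted shapes is present at this height, so the r=6 sphere is unchanged — 1 connected region; the cone at (14.5, 8) contributes a regular 32-gon of circumradius 9.493 (interpolated between r1=10.5 and r2=9 at t=0.671); Merging all regions: the 2 present regions are separate (no shared area or edge), so areas and boundary lengths simply add and each stays a separate island — 2 connected regions. The result has 2 disconnected regions.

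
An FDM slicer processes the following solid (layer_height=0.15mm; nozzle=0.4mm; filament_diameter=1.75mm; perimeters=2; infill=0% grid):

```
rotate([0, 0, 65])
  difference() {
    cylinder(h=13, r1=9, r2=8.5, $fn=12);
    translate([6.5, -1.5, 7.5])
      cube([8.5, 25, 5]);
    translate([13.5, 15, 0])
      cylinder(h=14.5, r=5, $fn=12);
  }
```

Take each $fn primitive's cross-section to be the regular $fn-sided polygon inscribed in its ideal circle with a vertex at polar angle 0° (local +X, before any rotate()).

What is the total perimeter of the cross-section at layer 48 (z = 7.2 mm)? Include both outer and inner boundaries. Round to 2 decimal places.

At z = 7.2 mm: the cone contributes a regular 12-gon of circumradius 8.723 (interpolated between r1=9 and r2=8.5 at t=0.554) (perimeter = 2·12·8.723·sin(180°/12) = 54.18 mm); the cube at (6.5, -1.5) does not reach this height (z outside [7.5, 12.5]); the r=5 cylinder at (13.5, 15) gives a regular 12-gon of circumradius 5 (constant along its height) (perimeter = 2·12·5.000·sin(180°/12) = 31.06 mm); Subtracting the remaining from the first: starting from the cone, the r=5 cylinder at (13.5, 15) misses the remaining region (no effect) — boundary = 54.18 mm; (rotated 65° about Z; rotation is an isometry so areas/perimeters/island counts are preserved). Overall, the cross-section is a single solid region. Total boundary length (outer) = 54.18 mm.

54.18 mm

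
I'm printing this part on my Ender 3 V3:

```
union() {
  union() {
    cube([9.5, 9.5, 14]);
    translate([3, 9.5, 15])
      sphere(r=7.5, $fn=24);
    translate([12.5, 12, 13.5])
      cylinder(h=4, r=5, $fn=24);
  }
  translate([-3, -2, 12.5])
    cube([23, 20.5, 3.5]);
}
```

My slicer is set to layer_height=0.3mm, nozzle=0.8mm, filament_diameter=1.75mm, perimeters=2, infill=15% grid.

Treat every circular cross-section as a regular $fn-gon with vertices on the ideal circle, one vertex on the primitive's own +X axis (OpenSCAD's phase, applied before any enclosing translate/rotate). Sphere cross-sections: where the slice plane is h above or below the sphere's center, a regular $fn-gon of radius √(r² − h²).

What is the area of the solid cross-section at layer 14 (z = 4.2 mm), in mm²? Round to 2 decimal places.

90.25 mm²

At z = 4.2 mm: the cube (footprint 9.5×9.5) is included at this height (area 90.25 mm²); the sphere at (3, 9.5) does not reach this height (|z−center|=10.800 > r=7.5); the cylinder at (12.5, 12) does not reach this height (z outside [13.5, 17.5]); Combining (union): only the 9.5×9.5 cube is present, so the union is just that shape — area = 90.25 mm²; the cube at (-3, -2) does not reach this height (z outside [12.5, 16]); Combining (union): only the result so far is present, so the union is just that shape — area = 90.25 mm². Overall, the cross-section is a single solid region. Net area = 90.25 mm².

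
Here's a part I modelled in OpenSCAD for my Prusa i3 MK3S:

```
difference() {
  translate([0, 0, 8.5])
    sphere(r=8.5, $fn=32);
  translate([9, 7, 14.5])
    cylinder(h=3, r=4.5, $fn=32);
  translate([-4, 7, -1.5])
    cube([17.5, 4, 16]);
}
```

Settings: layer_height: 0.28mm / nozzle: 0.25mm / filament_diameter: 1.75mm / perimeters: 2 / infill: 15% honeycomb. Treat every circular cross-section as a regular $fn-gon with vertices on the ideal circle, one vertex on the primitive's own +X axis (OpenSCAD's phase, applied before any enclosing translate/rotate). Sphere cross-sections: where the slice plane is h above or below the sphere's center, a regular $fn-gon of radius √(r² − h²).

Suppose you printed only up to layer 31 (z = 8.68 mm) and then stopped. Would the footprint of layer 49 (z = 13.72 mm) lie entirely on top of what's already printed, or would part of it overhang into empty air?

Compare the two slices. At z = 8.68: the r=8.5 sphere contributes a regular 32-gon of circumradius √(8.5²−0.18²) = 8.498 (area = (32/2)·8.498²·sin(360°/32) = 225.42 mm²); the cylinder at (9, 7) does not reach this height (z outside [14.5, 17.5]); the cube at (-4, 7) (footprint 17.5×4) is included at this height (area 70.00 mm²); Taking the first minus the rest: starting from the r=8.5 sphere (225.42 mm²), the 17.5×4 cube at (-4, 7) partially overlaps it — only the 9.35 mm² overlap (of its 70.00 mm²) is removed, clipping the outline — area = 216.08 mm². At z = 13.72: the sphere: section is a regular 32-gon, circumradius = √(r²−h²) = √(8.5²−5.22²) = 6.708 (area = (32/2)·6.708²·sin(360°/32) = 140.47 mm²); the cylinder at (9, 7) is not intersected at this z (z outside [14.5, 17.5]); the cube at (-4, 7) is present — its section is the full 17.5×4 rectangle (area 70.00 mm²); Subtracting the remaining from the first: starting from the r=8.5 sphere (140.47 mm²), the 17.5×4 cube at (-4, 7) misses the remaining region (no effect) — area = 140.47 mm². Checking containment: the cross-section at z = 13.72 is a subset of the cross-section at z = 8.68.

entirely on top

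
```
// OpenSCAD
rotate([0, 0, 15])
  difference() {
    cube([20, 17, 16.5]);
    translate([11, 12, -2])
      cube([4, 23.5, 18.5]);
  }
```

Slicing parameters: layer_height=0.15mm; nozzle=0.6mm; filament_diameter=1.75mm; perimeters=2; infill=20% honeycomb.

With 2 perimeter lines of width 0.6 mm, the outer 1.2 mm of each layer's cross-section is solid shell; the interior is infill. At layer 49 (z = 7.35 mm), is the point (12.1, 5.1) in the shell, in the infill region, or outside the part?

infill

At z = 7.35 mm: the cube is present — its section is the full 20×17 rectangle; the 4×23.5 cube at (11, 12) contributes its full rectangle; Taking the first minus the rest: starting from the 20×17 cube, the 4×23.5 cube at (11, 12) partially overlaps it — only the 20.00 mm² overlap (of its 94.00 mm²) is removed, clipping the outline — 1 connected region; (rotated 15° about Z; rotation is an isometry so areas/perimeters/island counts are preserved). Overall, the cross-section is a single solid region. Undo the 15° rotation: the query point maps to (13.008, 1.795) in the un-rotated model frame. The nearest boundary edge runs (20.00, 0.00)→(0.00, 0.00); distance from the point to it = 1.79 mm. The point is inside the cross-section and 1.79 mm from the nearest boundary — more than the 1.2 mm shell width (2 × 0.6), so it's in the infill interior.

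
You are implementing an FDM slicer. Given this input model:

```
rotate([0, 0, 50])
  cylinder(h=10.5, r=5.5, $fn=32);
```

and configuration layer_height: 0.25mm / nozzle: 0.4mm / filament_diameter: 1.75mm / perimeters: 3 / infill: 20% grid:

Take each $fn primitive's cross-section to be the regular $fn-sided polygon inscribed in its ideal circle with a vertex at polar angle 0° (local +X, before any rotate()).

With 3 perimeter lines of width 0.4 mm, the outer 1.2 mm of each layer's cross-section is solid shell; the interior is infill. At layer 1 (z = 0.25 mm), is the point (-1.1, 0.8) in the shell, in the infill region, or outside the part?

At z = 0.25 mm: the r=5.5 cylinder gives a regular 32-gon of circumradius 5.5 (constant along its height); (whole slice rotated 50° about Z — lengths, areas and connectivity unchanged). Overall, the cross-section is a single solid region. Undo the 50° rotation: the query point maps to (-0.094, 1.357) in the un-rotated model frame. The nearest boundary edge runs (0.00, 5.50)→(-1.07, 5.39); distance from the point to it = 4.11 mm. The point is inside the cross-section and 4.11 mm from the nearest boundary — more than the 1.2 mm shell width (3 × 0.4), so it's in the infill interior.

infill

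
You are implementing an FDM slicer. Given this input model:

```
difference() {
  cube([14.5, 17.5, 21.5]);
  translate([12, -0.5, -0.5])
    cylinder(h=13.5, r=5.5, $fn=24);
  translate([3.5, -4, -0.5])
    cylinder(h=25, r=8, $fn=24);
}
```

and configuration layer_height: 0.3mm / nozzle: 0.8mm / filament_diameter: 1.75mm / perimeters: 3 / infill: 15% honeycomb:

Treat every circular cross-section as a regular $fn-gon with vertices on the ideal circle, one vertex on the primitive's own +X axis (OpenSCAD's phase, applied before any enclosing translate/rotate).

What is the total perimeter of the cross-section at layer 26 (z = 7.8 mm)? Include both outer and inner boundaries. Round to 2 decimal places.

At z = 7.8 mm: the cube is present — its section is the full 14.5×17.5 rectangle (perimeter 64.00 mm); the r=5.5 cylinder at (12, -0.5) contributes a regular 24-gon of circumradius 5.5 (perimeter = 2·24·5.500·sin(180°/24) = 34.46 mm); the r=8 cylinder at (3.5, -4) contributes a regular 24-gon of circumradius 8 (perimeter = 2·24·8.000·sin(180°/24) = 50.12 mm); After the difference (first − rest): starting from the 14.5×17.5 cube, the r=5.5 cylinder at (12, -0.5) partially overlaps it — only the 32.68 mm² overlap (of its 93.95 mm²) is removed, clipping the outline; the r=8 cylinder at (3.5, -4) partially overlaps it — only the 25.79 mm² overlap (of its 198.77 mm²) is removed, clipping the outline — boundary = 57.66 mm. Overall, the cross-section is a single solid region. Total boundary length (outer) = 57.66 mm.

57.66 mm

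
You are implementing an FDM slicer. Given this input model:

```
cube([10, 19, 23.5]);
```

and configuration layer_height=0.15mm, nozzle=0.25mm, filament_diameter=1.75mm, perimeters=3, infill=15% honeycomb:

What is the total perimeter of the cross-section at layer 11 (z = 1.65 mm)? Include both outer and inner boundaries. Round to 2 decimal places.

At z = 1.65 mm: the cube is present — its section is the full 10×19 rectangle (perimeter 58.00 mm). Overall, the cross-section is a single solid region. Total boundary length (outer) = 58.00 mm.

58.00 mm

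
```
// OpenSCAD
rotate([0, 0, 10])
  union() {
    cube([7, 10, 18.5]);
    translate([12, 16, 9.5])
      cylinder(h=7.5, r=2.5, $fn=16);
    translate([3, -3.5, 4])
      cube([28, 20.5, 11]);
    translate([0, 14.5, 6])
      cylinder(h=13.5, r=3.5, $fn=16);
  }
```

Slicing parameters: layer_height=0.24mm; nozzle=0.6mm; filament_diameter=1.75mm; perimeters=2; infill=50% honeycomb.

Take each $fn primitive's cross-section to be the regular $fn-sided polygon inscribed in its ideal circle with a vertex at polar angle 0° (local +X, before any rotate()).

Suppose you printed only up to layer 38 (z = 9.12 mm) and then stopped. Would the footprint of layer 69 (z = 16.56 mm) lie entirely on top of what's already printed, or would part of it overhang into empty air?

part overhangs

Compare the two slices. At z = 9.12: the 7×10 cube contributes its full rectangle (area 70.00 mm²); the cylinder at (12, 16) is absent (z outside [9.5, 17]); the cube at (3, -3.5) is present — its section is the full 28×20.5 rectangle (area 574.00 mm²); the r=3.5 cylinder at (0, 14.5) contributes a regular 16-gon of circumradius 3.5 (area = (16/2)·3.500²·sin(360°/16) = 37.50 mm²); Merging all regions: the regions partially overlap — summed areas 681.50 mm² minus the doubly-counted overlap 41.06 mm² gives 640.44 mm² — area = 640.44 mm²; (rotated 10° about Z; rotation is an isometry so areas/perimeters/island counts are preserved). At z = 16.56: the cube is present — its section is the full 7×10 rectangle (area 70.00 mm²); the r=2.5 cylinder at (12, 16) contributes a regular 16-gon of circumradius 2.5 (area = (16/2)·2.500²·sin(360°/16) = 19.13 mm²); the cube at (3, -3.5) is absent (z outside [4, 15]); the cylinder at (0, 14.5): section is a regular 16-gon, circumradius r=3.5 (area = (16/2)·3.500²·sin(360°/16) = 37.50 mm²); Taking the union: the 3 present regions are separate (no shared area or edge), so areas and boundary lengths simply add and each stays a separate island — area = 126.64 mm²; (rotated 10° about Z; rotation is an isometry so areas/perimeters/island counts are preserved). Checking containment: at z = 16.56 the cross-section extends beyond the z = 9.12 cross-section by about 4.77 mm².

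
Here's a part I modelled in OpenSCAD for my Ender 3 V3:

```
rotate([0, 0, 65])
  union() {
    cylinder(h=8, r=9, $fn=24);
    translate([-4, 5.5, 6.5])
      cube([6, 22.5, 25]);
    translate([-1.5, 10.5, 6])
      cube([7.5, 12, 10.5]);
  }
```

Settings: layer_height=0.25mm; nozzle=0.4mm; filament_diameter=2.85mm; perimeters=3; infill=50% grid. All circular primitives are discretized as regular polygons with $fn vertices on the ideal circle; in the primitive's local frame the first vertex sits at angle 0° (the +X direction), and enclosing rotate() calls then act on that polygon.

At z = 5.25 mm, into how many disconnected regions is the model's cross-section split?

At z = 5.25 mm: the r=9 cylinder gives a regular 24-gon of circumradius 9 (constant along its height); the cube at (-4, 5.5) is absent (z outside [6.5, 31.5]); the cube at (-1.5, 10.5) is not intersected at this z (z outside [6, 16.5]); Merging all regions: only the r=9 cylinder is present, so the union is just that shape — 1 connected region; (whole slice rotated 65° about Z — lengths, areas and connectivity unchanged). The result has 1 disconnected region.

1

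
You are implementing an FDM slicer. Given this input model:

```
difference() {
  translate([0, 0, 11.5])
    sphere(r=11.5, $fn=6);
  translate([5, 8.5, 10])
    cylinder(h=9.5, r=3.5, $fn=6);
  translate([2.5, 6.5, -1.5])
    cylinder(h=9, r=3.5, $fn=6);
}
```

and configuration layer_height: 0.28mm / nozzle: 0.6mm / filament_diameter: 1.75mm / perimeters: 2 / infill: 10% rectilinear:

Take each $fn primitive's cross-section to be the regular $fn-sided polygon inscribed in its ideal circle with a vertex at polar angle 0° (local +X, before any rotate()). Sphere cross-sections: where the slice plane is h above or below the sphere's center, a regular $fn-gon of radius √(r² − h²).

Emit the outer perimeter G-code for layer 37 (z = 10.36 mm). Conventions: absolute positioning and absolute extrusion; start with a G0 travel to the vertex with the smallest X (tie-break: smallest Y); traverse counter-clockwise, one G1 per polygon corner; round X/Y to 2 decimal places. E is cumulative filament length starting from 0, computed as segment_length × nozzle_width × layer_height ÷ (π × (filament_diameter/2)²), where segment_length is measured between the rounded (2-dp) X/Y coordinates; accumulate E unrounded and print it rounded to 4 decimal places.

At z = 10.36 mm: the r=11.5 sphere contributes a regular 6-gon of circumradius √(11.5²−1.14²) = 11.443; the r=3.5 cylinder at (5, 8.5) gives a regular 6-gon of circumradius 3.5 (constant along its height); the cylinder at (2.5, 6.5) does not reach this height (z outside [-1.5, 7.5]); After the difference (first − rest): starting from the r=11.5 sphere, the r=3.5 cylinder at (5, 8.5) partially overlaps it — only the 20.20 mm² overlap (of its 31.83 mm²) is removed, clipping the outline — 1 connected region. The outline is a single polygon with 10 vertices. Extrusion per mm of travel: 0.6 × 0.28 / (π × 0.875²) = 0.069846. Accumulating E over each segment gives final E = 5.0155.

G0 X-11.44 Y0.00 Z10.36
G1 X-5.72 Y-9.91 E0.7992
G1 X5.72 Y-9.91 E1.5982
G1 X11.44 Y0.00 E2.3974
G1 X7.52 Y6.80 E2.9457
G1 X6.75 Y5.47 E3.0530
G1 X3.25 Y5.47 E3.2975
G1 X1.50 Y8.50 E3.5419
G1 X2.31 Y9.91 E3.6554
G1 X-5.72 Y9.91 E4.2163
G1 X-11.44 Y0.00 E5.0155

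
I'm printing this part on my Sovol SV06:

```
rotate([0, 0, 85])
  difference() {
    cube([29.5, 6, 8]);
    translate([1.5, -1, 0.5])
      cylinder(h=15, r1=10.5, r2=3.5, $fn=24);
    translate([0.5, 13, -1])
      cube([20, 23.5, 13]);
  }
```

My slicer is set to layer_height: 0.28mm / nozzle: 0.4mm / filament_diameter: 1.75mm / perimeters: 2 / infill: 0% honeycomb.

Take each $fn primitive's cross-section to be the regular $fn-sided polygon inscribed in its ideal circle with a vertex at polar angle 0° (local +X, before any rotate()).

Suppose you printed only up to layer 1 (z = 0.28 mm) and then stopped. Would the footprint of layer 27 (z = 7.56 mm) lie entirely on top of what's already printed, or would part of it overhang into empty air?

entirely on top

Compare the two slices. At z = 0.28: the cube (footprint 29.5×6) is included at this height (area 177.00 mm²); the cone at (1.5, -1) is absent (z outside [0.5, 15.5]); the cube at (0.5, 13) is present — its section is the full 20×23.5 rectangle (area 470.00 mm²); Taking the first minus the rest: starting from the 29.5×6 cube (177.00 mm²), the 20×23.5 cube at (0.5, 13) misses the remaining region (no effect) — area = 177.00 mm²; (rotated 85° about Z; rotation is an isometry so areas/perimeters/island counts are preserved). At z = 7.56: the 29.5×6 cube contributes its full rectangle (area 177.00 mm²); the cone at (1.5, -1) (r1=10.5→r2=3.5) has section circumradius 7.205 here — a regular 24-gon (area = (24/2)·7.205²·sin(360°/24) = 161.24 mm²); the cube at (0.5, 13) is present — its section is the full 20×23.5 rectangle (area 470.00 mm²); After the difference (first − rest): starting from the 29.5×6 cube (177.00 mm²), the cone at (1.5, -1) partially overlaps it — only the 42.01 mm² overlap (of its 161.24 mm²) is removed, clipping the outline; the 20×23.5 cube at (0.5, 13) misses the remaining region (no effect) — area = 134.99 mm²; (rotated 85° about Z; rotation is an isometry so areas/perimeters/island counts are preserved). Checking containment: the cross-section at z = 7.56 is a subset of the cross-section at z = 0.28.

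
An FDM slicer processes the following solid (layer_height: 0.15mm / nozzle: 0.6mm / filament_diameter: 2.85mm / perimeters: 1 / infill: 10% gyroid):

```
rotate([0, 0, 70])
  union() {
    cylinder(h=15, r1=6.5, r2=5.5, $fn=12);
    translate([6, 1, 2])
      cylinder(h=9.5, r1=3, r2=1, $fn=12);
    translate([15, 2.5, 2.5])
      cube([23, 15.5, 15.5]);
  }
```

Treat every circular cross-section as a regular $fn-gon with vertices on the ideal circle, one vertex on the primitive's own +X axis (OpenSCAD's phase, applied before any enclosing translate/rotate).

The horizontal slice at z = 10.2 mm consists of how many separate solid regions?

2

At z = 10.2 mm: the cone (r1=6.5→r2=5.5) has section circumradius 5.820 here — a regular 12-gon; the cone at (6, 1): at t=0.863 of its height the radius interpolates to r₁+(r₂−r₁)t = 1.274, giving a regular 12-gon of that circumradius; the cube at (15, 2.5) (footprint 23×15.5) is included at this height; Taking the union: the regions partially overlap (shared area 1.36 mm²), so overlapping operands fuse into one piece — 2 connected regions; (whole slice rotated 70° about Z — lengths, areas and connectivity unchanged). The result has 2 disconnected regions.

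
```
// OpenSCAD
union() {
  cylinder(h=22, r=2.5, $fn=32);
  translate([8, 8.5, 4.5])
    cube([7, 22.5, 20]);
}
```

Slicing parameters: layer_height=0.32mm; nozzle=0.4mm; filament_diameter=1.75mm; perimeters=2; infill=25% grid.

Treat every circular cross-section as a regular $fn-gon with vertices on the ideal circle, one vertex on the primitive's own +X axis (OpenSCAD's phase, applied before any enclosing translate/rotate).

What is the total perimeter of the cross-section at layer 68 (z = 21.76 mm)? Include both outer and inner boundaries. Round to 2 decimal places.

74.68 mm

At z = 21.76 mm: the cylinder: section is a regular 32-gon, circumradius r=2.5 (perimeter = 2·32·2.500·sin(180°/32) = 15.68 mm); the cube at (8, 8.5) (footprint 7×22.5) is included at this height (perimeter 59.00 mm); Combining (union): the 2 present regions are separate (no shared area or edge), so areas and boundary lengths simply add and each stays a separate island — boundary = 74.68 mm. Overall, the cross-section has 2 separate islands. Total boundary length (outer) = 74.68 mm.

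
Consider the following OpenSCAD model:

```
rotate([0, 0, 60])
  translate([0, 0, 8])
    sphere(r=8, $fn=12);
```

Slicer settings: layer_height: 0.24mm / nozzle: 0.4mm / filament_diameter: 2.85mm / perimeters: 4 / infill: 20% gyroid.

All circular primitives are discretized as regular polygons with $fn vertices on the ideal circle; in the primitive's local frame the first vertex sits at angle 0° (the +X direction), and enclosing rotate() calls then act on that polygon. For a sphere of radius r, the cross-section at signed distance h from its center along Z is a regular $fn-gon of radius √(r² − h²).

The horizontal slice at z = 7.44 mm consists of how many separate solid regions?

At z = 7.44 mm: the r=8 sphere contributes a regular 12-gon of circumradius √(8²−0.56²) = 7.980; (rotated 60° about Z; rotation is an isometry so areas/perimeters/island counts are preserved). The result has 1 disconnected region.

1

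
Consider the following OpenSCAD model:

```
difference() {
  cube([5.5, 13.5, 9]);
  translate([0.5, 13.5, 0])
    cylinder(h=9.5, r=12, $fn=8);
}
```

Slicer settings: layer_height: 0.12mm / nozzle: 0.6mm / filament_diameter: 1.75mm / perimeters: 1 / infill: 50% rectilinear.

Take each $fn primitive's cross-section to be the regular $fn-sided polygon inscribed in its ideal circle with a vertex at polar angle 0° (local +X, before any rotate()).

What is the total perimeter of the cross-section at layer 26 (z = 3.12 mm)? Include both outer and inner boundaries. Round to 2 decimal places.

At z = 3.12 mm: the 5.5×13.5 cube contributes its full rectangle (perimeter 38.00 mm); the r=12 cylinder at (0.5, 13.5) contributes a regular 8-gon of circumradius 12 (perimeter = 2·8·12.000·sin(180°/8) = 73.48 mm); After the difference (first − rest): starting from the 5.5×13.5 cube, the r=12 cylinder at (0.5, 13.5) partially overlaps it — only the 60.77 mm² overlap (of its 407.29 mm²) is removed, clipping the outline — boundary = 16.73 mm. Overall, the cross-section is a single solid region. Total boundary length (outer) = 16.73 mm.

16.73 mm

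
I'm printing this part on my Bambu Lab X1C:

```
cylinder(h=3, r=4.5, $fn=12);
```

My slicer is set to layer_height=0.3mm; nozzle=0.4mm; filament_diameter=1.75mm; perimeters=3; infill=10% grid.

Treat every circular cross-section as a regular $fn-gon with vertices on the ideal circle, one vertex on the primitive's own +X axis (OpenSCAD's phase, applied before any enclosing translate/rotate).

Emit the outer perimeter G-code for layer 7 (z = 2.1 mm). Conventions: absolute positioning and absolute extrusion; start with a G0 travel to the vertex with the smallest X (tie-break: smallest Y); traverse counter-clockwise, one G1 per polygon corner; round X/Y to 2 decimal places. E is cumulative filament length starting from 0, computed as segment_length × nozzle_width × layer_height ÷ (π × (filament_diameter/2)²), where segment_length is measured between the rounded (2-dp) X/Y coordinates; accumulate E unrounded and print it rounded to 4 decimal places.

G0 X-4.50 Y0.00 Z2.10
G1 X-3.90 Y-2.25 E0.1162
G1 X-2.25 Y-3.90 E0.2326
G1 X0.00 Y-4.50 E0.3488
G1 X2.25 Y-3.90 E0.4649
G1 X3.90 Y-2.25 E0.5814
G1 X4.50 Y0.00 E0.6975
G1 X3.90 Y2.25 E0.8137
G1 X2.25 Y3.90 E0.9301
G1 X0.00 Y4.50 E1.0463
G1 X-2.25 Y3.90 E1.1625
G1 X-3.90 Y2.25 E1.2789
G1 X-4.50 Y0.00 E1.3951

At z = 2.1 mm: the r=4.5 cylinder contributes a regular 12-gon of circumradius 4.5. The outline is a single polygon with 12 vertices. Extrusion per mm of travel: 0.4 × 0.3 / (π × 0.875²) = 0.049890. Accumulating E over each segment gives final E = 1.3951.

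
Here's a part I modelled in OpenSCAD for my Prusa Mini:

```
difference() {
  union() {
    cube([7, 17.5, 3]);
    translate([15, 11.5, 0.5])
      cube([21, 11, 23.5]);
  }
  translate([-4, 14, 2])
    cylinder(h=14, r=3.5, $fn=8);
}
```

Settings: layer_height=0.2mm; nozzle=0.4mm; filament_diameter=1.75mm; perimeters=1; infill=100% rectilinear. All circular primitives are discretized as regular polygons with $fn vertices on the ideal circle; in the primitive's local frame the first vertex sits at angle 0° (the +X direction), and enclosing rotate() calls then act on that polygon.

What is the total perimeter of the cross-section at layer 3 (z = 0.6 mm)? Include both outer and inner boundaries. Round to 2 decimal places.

113.00 mm

At z = 0.6 mm: the 7×17.5 cube contributes its full rectangle (perimeter 49.00 mm); the cube at (15, 11.5) (footprint 21×11) is included at this height (perimeter 64.00 mm); Combining (union): the 2 present regions are separate (no shared area or edge), so areas and boundary lengths simply add and each stays a separate island — boundary = 113.00 mm; the cylinder at (-4, 14) is not intersected at this z (z outside [2, 16]); Subtracting the remaining from the first: none of the subtracted shapes is present at this height, so that combined region is unchanged — boundary = 113.00 mm. Overall, the cross-section has 2 separate islands. Total boundary length (outer) = 113.00 mm.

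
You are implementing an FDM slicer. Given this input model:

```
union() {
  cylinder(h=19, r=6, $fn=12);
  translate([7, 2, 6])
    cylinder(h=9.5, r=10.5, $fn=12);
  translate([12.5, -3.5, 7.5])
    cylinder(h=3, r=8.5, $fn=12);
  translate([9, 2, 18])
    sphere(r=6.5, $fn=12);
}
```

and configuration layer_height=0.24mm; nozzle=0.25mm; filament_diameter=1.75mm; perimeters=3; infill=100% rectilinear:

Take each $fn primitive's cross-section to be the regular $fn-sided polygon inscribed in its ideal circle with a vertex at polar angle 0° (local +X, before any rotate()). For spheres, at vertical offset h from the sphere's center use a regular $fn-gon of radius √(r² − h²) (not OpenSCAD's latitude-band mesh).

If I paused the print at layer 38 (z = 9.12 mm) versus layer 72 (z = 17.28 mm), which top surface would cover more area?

layer 38 (z = 9.12 mm)

Layer 38 (z = 9.12): the r=6 cylinder contributes a regular 12-gon of circumradius 6 (area = (12/2)·6.000²·sin(360°/12) = 108.00 mm²); the r=10.5 cylinder at (7, 2) contributes a regular 12-gon of circumradius 10.5 (area = (12/2)·10.500²·sin(360°/12) = 330.75 mm²); the cylinder at (12.5, -3.5): section is a regular 12-gon, circumradius r=8.5 (area = (12/2)·8.500²·sin(360°/12) = 216.75 mm²); the sphere at (9, 2) is absent (|z−center|=8.880 > r=6.5); Merging all regions: the regions partially overlap — summed areas 655.50 mm² minus the doubly-counted overlap 210.77 mm² gives 444.73 mm² — area = 444.73 mm². So its area = 444.73 mm². Layer 72 (z = 17.28): the cylinder: section is a regular 12-gon, circumradius r=6 (area = (12/2)·6.000²·sin(360°/12) = 108.00 mm²); the cylinder at (7, 2) does not reach this height (z outside [6, 15.5]); the cylinder at (12.5, -3.5) is not intersected at this z (z outside [7.5, 10.5]); the sphere at (9, 2): section is a regular 12-gon, circumradius = √(r²−h²) = √(6.5²−0.72²) = 6.460 (area = (12/2)·6.460²·sin(360°/12) = 125.19 mm²); Combining (union): the regions partially overlap — summed areas 233.19 mm² minus the doubly-counted overlap 15.97 mm² gives 217.23 mm² — area = 217.23 mm². So its area = 217.23 mm². Layer 38 is larger (444.73 vs 217.23 mm²).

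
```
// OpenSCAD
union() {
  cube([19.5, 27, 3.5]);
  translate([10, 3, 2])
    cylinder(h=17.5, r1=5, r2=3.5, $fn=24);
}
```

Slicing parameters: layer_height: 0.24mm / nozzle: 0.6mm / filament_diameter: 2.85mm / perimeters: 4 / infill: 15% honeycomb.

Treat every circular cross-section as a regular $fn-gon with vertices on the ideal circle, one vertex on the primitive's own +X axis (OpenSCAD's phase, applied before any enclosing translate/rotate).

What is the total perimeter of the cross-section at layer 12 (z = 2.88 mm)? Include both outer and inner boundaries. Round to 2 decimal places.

At z = 2.88 mm: the cube is present — its section is the full 19.5×27 rectangle (perimeter 93.00 mm); the cone at (10, 3): at t=0.050 of its height the radius interpolates to r₁+(r₂−r₁)t = 4.925, giving a regular 24-gon of that circumradius (perimeter = 2·24·4.925·sin(180°/24) = 30.85 mm); Taking the union: the regions partially overlap (shared area 65.08 mm²), so the edge portions inside another operand are dropped and the merged outline is re-measured after clipping — boundary = 94.22 mm. Overall, the cross-section is a single solid region. Total boundary length (outer) = 94.22 mm.

94.22 mm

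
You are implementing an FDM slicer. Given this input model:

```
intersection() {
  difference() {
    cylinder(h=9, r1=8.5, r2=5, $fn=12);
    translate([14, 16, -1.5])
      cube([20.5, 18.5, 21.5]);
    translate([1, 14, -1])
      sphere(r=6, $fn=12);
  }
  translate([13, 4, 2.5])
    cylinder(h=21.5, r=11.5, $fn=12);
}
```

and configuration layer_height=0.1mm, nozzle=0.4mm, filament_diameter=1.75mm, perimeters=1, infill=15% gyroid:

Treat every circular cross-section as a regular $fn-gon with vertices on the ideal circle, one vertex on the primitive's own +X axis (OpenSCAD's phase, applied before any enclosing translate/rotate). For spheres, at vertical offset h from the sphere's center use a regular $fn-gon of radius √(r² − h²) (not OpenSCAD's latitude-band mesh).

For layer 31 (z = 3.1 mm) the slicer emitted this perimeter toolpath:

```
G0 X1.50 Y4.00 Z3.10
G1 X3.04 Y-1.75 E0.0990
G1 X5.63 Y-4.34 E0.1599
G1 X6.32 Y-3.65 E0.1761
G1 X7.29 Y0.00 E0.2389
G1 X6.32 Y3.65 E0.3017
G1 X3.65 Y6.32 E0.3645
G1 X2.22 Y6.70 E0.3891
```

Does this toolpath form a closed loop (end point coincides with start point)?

Start point (G0): (1.50, 4.00). End point (last G1): the path does not return to the start — open.

no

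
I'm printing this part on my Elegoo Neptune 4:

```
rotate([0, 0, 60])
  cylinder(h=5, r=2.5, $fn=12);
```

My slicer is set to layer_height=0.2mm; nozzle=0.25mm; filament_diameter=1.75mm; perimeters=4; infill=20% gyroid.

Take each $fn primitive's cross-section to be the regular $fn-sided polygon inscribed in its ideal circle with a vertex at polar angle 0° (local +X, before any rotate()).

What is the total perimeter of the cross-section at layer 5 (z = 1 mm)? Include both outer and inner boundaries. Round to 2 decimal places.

15.53 mm

At z = 1 mm: the r=2.5 cylinder gives a regular 12-gon of circumradius 2.5 (constant along its height) (perimeter = 2·12·2.500·sin(180°/12) = 15.53 mm); (rotated 60° about Z; rotation is an isometry so areas/perimeters/island counts are preserved). Overall, the cross-section is a single solid region. Total boundary length (outer) = 15.53 mm.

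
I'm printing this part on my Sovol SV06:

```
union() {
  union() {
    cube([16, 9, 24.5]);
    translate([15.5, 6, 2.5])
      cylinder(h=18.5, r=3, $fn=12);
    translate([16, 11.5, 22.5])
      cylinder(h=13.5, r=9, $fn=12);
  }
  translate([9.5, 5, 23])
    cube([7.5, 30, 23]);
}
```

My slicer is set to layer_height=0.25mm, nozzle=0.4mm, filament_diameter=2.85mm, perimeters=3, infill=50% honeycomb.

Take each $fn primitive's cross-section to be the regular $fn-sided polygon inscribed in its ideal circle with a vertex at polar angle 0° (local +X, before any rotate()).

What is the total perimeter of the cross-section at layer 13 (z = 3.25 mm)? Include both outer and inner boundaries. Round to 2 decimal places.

52.55 mm

At z = 3.25 mm: the 16×9 cube contributes its full rectangle (perimeter 50.00 mm); the r=3 cylinder at (15.5, 6) gives a regular 12-gon of circumradius 3 (constant along its height) (perimeter = 2·12·3.000·sin(180°/12) = 18.63 mm); the cylinder at (16, 11.5) is absent (z outside [22.5, 36]); Combining (union): the regions partially overlap (shared area 16.43 mm²), so the edge portions inside another operand are dropped and the merged outline is re-measured after clipping — boundary = 52.55 mm; the cube at (9.5, 5) is not intersected at this z (z outside [23, 46]); Merging all regions: only that combined region is present, so the union is just that shape — boundary = 52.55 mm. Overall, the cross-section is a single solid region. Total boundary length (outer) = 52.55 mm.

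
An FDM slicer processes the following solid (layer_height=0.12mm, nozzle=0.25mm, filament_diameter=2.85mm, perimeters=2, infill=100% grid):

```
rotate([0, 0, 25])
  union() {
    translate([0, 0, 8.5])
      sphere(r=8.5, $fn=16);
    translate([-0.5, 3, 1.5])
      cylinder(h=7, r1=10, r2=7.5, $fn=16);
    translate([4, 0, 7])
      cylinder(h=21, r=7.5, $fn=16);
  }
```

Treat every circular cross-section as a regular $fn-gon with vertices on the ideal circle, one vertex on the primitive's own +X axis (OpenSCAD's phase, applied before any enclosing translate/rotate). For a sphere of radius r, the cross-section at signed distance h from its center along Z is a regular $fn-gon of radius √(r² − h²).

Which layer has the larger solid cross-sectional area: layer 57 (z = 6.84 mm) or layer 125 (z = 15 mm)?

layer 57 (z = 6.84 mm)

Layer 57 (z = 6.84): the sphere: section is a regular 16-gon, circumradius = √(r²−h²) = √(8.5²−1.66²) = 8.336 (area = (16/2)·8.336²·sin(360°/16) = 212.75 mm²); the cone at (-0.5, 3) (r1=10→r2=7.5) has section circumradius 8.093 here — a regular 16-gon (area = (16/2)·8.093²·sin(360°/16) = 200.51 mm²); the cylinder at (4, 0) does not reach this height (z outside [7, 28]); Taking the union: the regions partially overlap — summed areas 413.26 mm² minus the doubly-counted overlap 157.44 mm² gives 255.83 mm² — area = 255.83 mm²; (whole slice rotated 25° about Z — lengths, areas and connectivity unchanged). So its area = 255.83 mm². Layer 125 (z = 15): the r=8.5 sphere slices to a regular 16-gon of circumradius 5.477 (√(r²−h²) with h=6.5 from center) (area = (16/2)·5.477²·sin(360°/16) = 91.84 mm²); the cone at (-0.5, 3) does not reach this height (z outside [1.5, 8.5]); the cylinder at (4, 0): section is a regular 16-gon, circumradius r=7.5 (area = (16/2)·7.500²·sin(360°/16) = 172.21 mm²); Combining (union): the regions partially overlap — summed areas 264.05 mm² minus the doubly-counted overlap 74.78 mm² gives 189.27 mm² — area = 189.27 mm²; (whole slice rotated 25° about Z — lengths, areas and connectivity unchanged). So its area = 189.27 mm². Layer 57 is larger (255.83 vs 189.27 mm²).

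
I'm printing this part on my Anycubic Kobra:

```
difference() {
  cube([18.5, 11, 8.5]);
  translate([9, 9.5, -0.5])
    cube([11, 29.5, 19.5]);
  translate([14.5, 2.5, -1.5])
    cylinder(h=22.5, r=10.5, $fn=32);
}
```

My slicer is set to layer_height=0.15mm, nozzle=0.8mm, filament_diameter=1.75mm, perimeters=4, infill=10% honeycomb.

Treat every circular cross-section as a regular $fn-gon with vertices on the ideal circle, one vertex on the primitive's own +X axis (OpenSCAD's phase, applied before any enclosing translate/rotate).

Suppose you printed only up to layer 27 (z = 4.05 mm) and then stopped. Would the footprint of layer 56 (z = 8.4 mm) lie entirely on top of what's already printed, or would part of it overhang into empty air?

Compare the two slices. At z = 4.05: the 18.5×11 cube contributes its full rectangle (area 203.50 mm²); the cube at (9, 9.5) (footprint 11×29.5) is included at this height (area 324.50 mm²); the r=10.5 cylinder at (14.5, 2.5) contributes a regular 32-gon of circumradius 10.5 (area = (32/2)·10.500²·sin(360°/32) = 344.14 mm²); Subtracting the remaining from the first: starting from the 18.5×11 cube (203.50 mm²), the 11×29.5 cube at (9, 9.5) partially overlaps it — only the 14.25 mm² overlap (of its 324.50 mm²) is removed, clipping the outline; the r=10.5 cylinder at (14.5, 2.5) partially overlaps it — only the 133.53 mm² overlap (of its 344.14 mm²) is removed, clipping the outline — area = 55.72 mm². At z = 8.4: the cube (footprint 18.5×11) is included at this height (area 203.50 mm²); the cube at (9, 9.5) (footprint 11×29.5) is included at this height (area 324.50 mm²); the r=10.5 cylinder at (14.5, 2.5) gives a regular 32-gon of circumradius 10.5 (constant along its height) (area = (32/2)·10.500²·sin(360°/32) = 344.14 mm²); Subtracting the remaining from the first: starting from the 18.5×11 cube (203.50 mm²), the 11×29.5 cube at (9, 9.5) partially overlaps it — only the 14.25 mm² overlap (of its 324.50 mm²) is removed, clipping the outline; the r=10.5 cylinder at (14.5, 2.5) partially overlaps it — only the 133.53 mm² overlap (of its 344.14 mm²) is removed, clipping the outline — area = 55.72 mm². Checking containment: the cross-section at z = 8.4 is a subset of the cross-section at z = 4.05.

entirely on top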